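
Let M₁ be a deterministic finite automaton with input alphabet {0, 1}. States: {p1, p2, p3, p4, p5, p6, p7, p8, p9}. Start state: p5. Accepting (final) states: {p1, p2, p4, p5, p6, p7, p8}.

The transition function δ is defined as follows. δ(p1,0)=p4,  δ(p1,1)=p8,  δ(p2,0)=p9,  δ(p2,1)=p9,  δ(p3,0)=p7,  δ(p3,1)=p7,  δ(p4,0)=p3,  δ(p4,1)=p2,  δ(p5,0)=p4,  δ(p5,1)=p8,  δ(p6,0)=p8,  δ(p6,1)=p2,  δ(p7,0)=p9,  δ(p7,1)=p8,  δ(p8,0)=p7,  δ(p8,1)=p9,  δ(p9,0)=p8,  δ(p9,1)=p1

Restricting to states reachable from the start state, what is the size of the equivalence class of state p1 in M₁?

States {p6} cannot be reached from the start state, so discard them.
Start with accepting vs non-accepting: {p1,p2,p4,p5,p7,p8} | {p3,p9}.
Split {p1,p2,p4,p5,p7,p8} by δ(·,0) → {p1,p5,p8} and {p2,p4,p7}.
On input 1, block {p1,p5,p8} splits into {p1,p5} and {p8}.
On input 0, block {p3,p9} splits into {p3} and {p9}.
On input 0, block {p2,p4,p7} splits into {p2,p7} and {p4}.
On input 1, block {p2,p7} splits into {p2} and {p7}.
No further refinement is possible. Final partition (7 blocks): {p1,p5} | {p3} | {p2} | {p8} | {p9} | {p4} | {p7}.
The equivalence class containing p1 is {p1,p5}, of size 2.

2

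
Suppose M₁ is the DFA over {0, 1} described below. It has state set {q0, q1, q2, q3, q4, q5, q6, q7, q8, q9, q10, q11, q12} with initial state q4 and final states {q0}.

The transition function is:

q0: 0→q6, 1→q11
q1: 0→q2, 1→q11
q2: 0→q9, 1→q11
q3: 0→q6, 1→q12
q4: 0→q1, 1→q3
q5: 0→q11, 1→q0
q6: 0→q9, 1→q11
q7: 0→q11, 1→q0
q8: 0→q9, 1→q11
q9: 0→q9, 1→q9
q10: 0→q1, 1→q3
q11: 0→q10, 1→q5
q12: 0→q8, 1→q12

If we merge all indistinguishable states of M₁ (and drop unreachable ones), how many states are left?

States {q7} cannot be reached from the start state, so discard them.
Start with accepting vs non-accepting: {q0} | {q1,q2,q3,q4,q5,q6,q8,q9,q10,q11,q12}.
On input 1, block {q1,q2,q3,q4,q5,q6,q8,q9,q10,q11,q12} splits into {q1,q2,q3,q4,q6,q8,q9,q10,q11,q12} and {q5}.
Refine {q1,q2,q3,q4,q6,q8,q9,q10,q11,q12} on symbol 1: members go to different blocks, giving {q1,q2,q3,q4,q6,q8,q9,q10,q12} and {q11}.
On input 1, block {q1,q2,q3,q4,q6,q8,q9,q10,q12} splits into {q3,q4,q9,q10,q12} and {q1,q2,q6,q8}.
Split {q3,q4,q9,q10,q12} by δ(·,0) → {q3,q4,q10,q12} and {q9}.
On input 0, block {q1,q2,q6,q8} splits into {q2,q6,q8} and {q1}.
Refine {q3,q4,q10,q12} on symbol 0: members go to different blocks, giving {q3,q12} and {q4,q10}.
No further refinement is possible. Final partition (8 blocks): {q0} | {q3,q12} | {q5} | {q11} | {q2,q6,q8} | {q9} | {q1} | {q4,q10}.

8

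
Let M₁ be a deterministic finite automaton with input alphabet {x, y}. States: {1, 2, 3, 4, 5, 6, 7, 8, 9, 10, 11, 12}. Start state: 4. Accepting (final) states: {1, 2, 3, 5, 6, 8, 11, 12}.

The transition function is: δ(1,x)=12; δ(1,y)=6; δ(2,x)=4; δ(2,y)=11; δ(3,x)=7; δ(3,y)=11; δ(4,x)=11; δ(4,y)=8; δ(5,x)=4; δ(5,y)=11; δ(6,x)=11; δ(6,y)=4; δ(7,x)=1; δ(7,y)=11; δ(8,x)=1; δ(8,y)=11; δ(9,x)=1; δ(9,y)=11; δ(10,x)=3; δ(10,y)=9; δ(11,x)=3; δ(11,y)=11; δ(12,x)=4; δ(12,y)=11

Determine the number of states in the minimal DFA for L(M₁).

8

Reachable states from the start: {1,3,4,6,7,8,11,12}. Unreachable: {2,5,9,10} — drop them.
Initial partition by acceptance: {1,3,6,8,11,12} | {4,7}.
Split {1,3,6,8,11,12} by δ(·,x) → {1,6,8,11} and {3,12}.
Refine {1,6,8,11} on symbol x: members go to different blocks, giving {1,11} and {6,8}.
On input y, block {1,11} splits into {1} and {11}.
Split {4,7} by δ(·,x) → {4} and {7}.
Split {3,12} by δ(·,x) → {3} and {12}.
On input x, block {6,8} splits into {6} and {8}.
No further refinement is possible. Final partition (8 blocks): {1} | {4} | {3} | {6} | {11} | {7} | {12} | {8}.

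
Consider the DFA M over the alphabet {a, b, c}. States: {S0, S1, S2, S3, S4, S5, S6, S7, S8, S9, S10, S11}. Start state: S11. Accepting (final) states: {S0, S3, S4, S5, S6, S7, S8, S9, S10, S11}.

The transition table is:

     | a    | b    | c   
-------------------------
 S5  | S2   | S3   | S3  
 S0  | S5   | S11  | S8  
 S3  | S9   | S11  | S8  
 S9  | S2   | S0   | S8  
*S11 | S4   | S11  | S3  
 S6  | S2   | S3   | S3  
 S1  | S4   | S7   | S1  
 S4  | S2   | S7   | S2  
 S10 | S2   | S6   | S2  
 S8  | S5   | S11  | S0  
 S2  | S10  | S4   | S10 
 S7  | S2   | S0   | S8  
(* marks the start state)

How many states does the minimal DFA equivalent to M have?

Reachable states from the start: {S0,S2,S3,S4,S5,S6,S7,S8,S9,S10,S11}. Unreachable: {S1} — drop them.
Initial partition by acceptance: {S0,S3,S4,S5,S6,S7,S8,S9,S10,S11} | {S2}.
Refine {S0,S3,S4,S5,S6,S7,S8,S9,S10,S11} on symbol a: members go to different blocks, giving {S4,S5,S6,S7,S9,S10} and {S0,S3,S8,S11}.
On input b, block {S4,S5,S6,S7,S9,S10} splits into {S5,S6,S7,S9} and {S4,S10}.
Refine {S0,S3,S8,S11} on symbol a: members go to different blocks, giving {S0,S3,S8} and {S11}.
The partition is now stable with 5 blocks: {S5,S6,S7,S9} | {S2} | {S0,S3,S8} | {S4,S10} | {S11}.

5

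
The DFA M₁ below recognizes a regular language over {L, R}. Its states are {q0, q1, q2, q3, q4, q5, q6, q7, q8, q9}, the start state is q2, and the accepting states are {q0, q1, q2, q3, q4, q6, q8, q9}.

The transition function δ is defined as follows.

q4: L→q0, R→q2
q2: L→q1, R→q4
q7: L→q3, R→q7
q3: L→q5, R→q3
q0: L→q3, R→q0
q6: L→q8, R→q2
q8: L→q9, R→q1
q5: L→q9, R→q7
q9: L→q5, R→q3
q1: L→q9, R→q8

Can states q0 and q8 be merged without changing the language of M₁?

Yes

Reachable states from the start: {q0,q1,q2,q3,q4,q5,q7,q8,q9}. Unreachable: {q6} — drop them.
Start with accepting vs non-accepting: {q0,q1,q2,q3,q4,q8,q9} | {q5,q7}.
Refine {q0,q1,q2,q3,q4,q8,q9} on symbol L: members go to different blocks, giving {q0,q1,q2,q4,q8} and {q3,q9}.
Split {q0,q1,q2,q4,q8} by δ(·,L) → {q0,q1,q8} and {q2,q4}.
No further refinement is possible. Final partition (4 blocks): {q0,q1,q8} | {q5,q7} | {q3,q9} | {q2,q4}.
q0 and q8 lie in the same block of the stable partition, so they are equivalent — no string distinguishes them.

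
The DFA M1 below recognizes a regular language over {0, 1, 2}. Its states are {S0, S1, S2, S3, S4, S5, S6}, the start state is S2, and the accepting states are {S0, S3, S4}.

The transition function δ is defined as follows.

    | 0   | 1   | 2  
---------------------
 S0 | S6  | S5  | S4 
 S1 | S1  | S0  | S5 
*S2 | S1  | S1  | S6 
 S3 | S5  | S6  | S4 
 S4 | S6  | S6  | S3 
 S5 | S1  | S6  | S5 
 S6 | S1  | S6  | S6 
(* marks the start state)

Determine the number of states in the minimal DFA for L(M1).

P0 = {S0,S3,S4} | {S1,S2,S5,S6}.
Refine {S1,S2,S5,S6} on symbol 1: members go to different blocks, giving {S2,S5,S6} and {S1}.
Refine {S2,S5,S6} on symbol 1: members go to different blocks, giving {S5,S6} and {S2}.
No further refinement is possible. Final partition (4 blocks): {S0,S3,S4} | {S5,S6} | {S1} | {S2}.

4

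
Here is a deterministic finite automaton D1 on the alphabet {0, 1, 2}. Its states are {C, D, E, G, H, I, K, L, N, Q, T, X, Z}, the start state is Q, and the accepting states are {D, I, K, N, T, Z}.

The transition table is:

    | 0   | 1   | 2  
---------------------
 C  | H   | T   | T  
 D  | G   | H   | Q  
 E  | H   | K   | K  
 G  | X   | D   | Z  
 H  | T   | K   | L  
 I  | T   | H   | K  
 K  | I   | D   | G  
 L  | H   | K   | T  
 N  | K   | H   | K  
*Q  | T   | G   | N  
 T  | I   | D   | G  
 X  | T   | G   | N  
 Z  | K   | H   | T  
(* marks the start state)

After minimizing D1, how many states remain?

Reachable states from the start: {D,G,H,I,K,L,N,Q,T,X,Z}. Unreachable: {C,E} — drop them.
Start with accepting vs non-accepting: {D,I,K,N,T,Z} | {G,H,L,Q,X}.
On input 0, block {D,I,K,N,T,Z} splits into {I,K,N,T,Z} and {D}.
Split {I,K,N,T,Z} by δ(·,1) → {I,N,Z} and {K,T}.
Refine {G,H,L,Q,X} on symbol 0: members go to different blocks, giving {H,Q,X} and {G,L}.
Refine {H,Q,X} on symbol 1: members go to different blocks, giving {Q,X} and {H}.
Split {G,L} by δ(·,0) → {G} and {L}.
Stable partition: {I,N,Z} | {Q,X} | {D} | {K,T} | {G} | {H} | {L} — 7 equivalence classes.

7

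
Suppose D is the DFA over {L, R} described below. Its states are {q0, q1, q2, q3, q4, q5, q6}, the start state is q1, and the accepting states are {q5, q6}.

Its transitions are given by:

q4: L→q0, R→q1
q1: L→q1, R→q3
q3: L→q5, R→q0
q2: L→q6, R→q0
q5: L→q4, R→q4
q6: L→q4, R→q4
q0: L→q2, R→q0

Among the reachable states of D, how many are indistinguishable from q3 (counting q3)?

2

P0 = {q5,q6} | {q0,q1,q2,q3,q4}.
On input L, block {q0,q1,q2,q3,q4} splits into {q0,q1,q4} and {q2,q3}.
Refine {q0,q1,q4} on symbol L: members go to different blocks, giving {q1,q4} and {q0}.
Split {q1,q4} by δ(·,L) → {q1} and {q4}.
The partition is now stable with 5 blocks: {q5,q6} | {q1} | {q2,q3} | {q0} | {q4}.
The equivalence class containing q3 is {q2,q3}, of size 2.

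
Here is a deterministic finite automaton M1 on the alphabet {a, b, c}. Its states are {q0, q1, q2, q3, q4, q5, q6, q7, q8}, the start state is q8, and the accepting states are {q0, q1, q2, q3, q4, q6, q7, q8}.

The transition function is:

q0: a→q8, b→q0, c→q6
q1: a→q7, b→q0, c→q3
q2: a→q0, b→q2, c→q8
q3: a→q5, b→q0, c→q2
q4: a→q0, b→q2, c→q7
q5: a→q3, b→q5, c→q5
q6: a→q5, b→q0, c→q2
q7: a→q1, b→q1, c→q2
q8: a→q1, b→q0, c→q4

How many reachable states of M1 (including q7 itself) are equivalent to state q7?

2

All states are reachable from the start state.
Initial partition by acceptance: {q0,q1,q2,q3,q4,q6,q7,q8} | {q5}.
Split {q0,q1,q2,q3,q4,q6,q7,q8} by δ(·,a) → {q0,q1,q2,q4,q7,q8} and {q3,q6}.
Refine {q0,q1,q2,q4,q7,q8} on symbol c: members go to different blocks, giving {q2,q4,q7,q8} and {q0,q1}.
On input b, block {q2,q4,q7,q8} splits into {q2,q4} and {q7,q8}.
The partition is now stable with 5 blocks: {q2,q4} | {q5} | {q3,q6} | {q0,q1} | {q7,q8}.
The equivalence class containing q7 is {q7,q8}, of size 2.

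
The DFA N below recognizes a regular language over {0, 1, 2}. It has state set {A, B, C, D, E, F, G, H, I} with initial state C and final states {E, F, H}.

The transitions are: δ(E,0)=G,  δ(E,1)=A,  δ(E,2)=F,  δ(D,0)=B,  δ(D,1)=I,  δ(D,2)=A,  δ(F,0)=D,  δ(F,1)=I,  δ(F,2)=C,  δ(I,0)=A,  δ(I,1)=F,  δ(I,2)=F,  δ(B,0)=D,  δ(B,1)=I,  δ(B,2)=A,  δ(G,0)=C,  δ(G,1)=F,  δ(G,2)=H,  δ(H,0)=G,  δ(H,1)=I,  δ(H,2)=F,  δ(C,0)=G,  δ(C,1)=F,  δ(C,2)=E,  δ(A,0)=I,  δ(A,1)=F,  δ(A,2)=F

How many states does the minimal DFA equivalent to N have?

All states are reachable from the start state.
Initial partition by acceptance: {E,F,H} | {A,B,C,D,G,I}.
Split {E,F,H} by δ(·,2) → {E,H} and {F}.
Refine {A,B,C,D,G,I} on symbol 1: members go to different blocks, giving {A,C,G,I} and {B,D}.
Split {A,C,G,I} by δ(·,2) → {A,I} and {C,G}.
No further refinement is possible. Final partition (5 blocks): {E,H} | {A,I} | {F} | {B,D} | {C,G}.

5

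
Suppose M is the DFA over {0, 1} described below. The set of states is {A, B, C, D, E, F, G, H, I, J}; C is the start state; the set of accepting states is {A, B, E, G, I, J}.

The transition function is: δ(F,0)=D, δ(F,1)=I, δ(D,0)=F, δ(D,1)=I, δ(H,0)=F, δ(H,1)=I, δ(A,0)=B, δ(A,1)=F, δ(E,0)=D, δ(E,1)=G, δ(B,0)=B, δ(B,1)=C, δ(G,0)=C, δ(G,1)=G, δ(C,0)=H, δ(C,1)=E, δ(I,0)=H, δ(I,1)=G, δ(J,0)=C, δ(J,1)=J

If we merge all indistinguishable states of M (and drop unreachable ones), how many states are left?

2

Reachable states from the start: {C,D,E,F,G,H,I}. Unreachable: {A,B,J} — drop them.
Start with accepting vs non-accepting: {E,G,I} | {C,D,F,H}.
Stable partition: {E,G,I} | {C,D,F,H} — 2 equivalence classes.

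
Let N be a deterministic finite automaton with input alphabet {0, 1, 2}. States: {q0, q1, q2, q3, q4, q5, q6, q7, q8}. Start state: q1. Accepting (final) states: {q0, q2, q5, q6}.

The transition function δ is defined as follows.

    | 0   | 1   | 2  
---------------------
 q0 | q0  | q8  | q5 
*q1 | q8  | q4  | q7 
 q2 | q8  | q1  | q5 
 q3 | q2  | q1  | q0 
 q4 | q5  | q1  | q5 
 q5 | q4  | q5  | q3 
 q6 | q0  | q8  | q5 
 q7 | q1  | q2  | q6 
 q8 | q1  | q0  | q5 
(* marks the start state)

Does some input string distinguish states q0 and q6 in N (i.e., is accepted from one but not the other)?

Start with accepting vs non-accepting: {q0,q2,q5,q6} | {q1,q3,q4,q7,q8}.
Refine {q0,q2,q5,q6} on symbol 0: members go to different blocks, giving {q0,q6} and {q2,q5}.
Refine {q1,q3,q4,q7,q8} on symbol 0: members go to different blocks, giving {q1,q7,q8} and {q3,q4}.
Split {q1,q7,q8} by δ(·,1) → {q1} and {q7} and {q8}.
Split {q2,q5} by δ(·,0) → {q2} and {q5}.
On input 0, block {q3,q4} splits into {q3} and {q4}.
No further refinement is possible. Final partition (8 blocks): {q0,q6} | {q1} | {q2} | {q3} | {q7} | {q8} | {q5} | {q4}.
q0 and q6 lie in the same block of the stable partition, so they are equivalent — no string distinguishes them.

No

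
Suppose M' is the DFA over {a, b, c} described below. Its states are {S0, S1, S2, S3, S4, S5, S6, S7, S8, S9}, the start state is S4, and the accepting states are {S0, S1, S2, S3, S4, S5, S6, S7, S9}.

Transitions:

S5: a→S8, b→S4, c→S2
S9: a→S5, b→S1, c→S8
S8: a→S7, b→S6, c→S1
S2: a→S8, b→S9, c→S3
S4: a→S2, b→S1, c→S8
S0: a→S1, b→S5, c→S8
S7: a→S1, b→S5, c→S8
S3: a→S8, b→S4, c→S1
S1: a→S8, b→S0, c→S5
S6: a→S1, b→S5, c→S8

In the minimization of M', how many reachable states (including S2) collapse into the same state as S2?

4

Initial partition by acceptance: {S0,S1,S2,S3,S4,S5,S6,S7,S9} | {S8}.
Split {S0,S1,S2,S3,S4,S5,S6,S7,S9} by δ(·,a) → {S0,S4,S6,S7,S9} and {S1,S2,S3,S5}.
The partition is now stable with 3 blocks: {S0,S4,S6,S7,S9} | {S8} | {S1,S2,S3,S5}.
State S2 belongs to the block {S1,S2,S3,S5}, which has 4 states.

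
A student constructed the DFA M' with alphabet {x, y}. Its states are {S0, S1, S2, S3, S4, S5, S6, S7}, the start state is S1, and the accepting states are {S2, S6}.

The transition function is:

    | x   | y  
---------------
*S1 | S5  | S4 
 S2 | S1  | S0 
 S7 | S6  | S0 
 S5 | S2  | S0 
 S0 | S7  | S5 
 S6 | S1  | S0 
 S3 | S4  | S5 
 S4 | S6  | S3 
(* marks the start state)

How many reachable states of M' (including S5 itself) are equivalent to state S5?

Every state is reachable, so we keep all 8.
Start with accepting vs non-accepting: {S2,S6} | {S0,S1,S3,S4,S5,S7}.
Refine {S0,S1,S3,S4,S5,S7} on symbol x: members go to different blocks, giving {S0,S1,S3} and {S4,S5,S7}.
The partition is now stable with 3 blocks: {S2,S6} | {S0,S1,S3} | {S4,S5,S7}.
State S5 belongs to the block {S4,S5,S7}, which has 3 states.

3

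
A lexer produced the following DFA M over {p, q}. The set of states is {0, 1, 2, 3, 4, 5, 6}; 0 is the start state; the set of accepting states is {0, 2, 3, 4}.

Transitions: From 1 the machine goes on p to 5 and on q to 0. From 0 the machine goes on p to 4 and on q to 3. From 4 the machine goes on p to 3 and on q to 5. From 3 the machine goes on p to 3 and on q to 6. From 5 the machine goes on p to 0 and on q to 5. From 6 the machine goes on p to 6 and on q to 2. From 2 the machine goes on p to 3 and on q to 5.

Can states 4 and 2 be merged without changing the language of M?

First remove the unreachable states {1}; 6 states remain.
P0 = {0,2,3,4} | {5,6}.
Split {0,2,3,4} by δ(·,q) → {2,3,4} and {0}.
Split {5,6} by δ(·,p) → {5} and {6}.
Split {2,3,4} by δ(·,q) → {2,4} and {3}.
Stable partition: {2,4} | {5} | {0} | {6} | {3} — 5 equivalence classes.
4 and 2 lie in the same block of the stable partition, so they are equivalent — no string distinguishes them.

Yes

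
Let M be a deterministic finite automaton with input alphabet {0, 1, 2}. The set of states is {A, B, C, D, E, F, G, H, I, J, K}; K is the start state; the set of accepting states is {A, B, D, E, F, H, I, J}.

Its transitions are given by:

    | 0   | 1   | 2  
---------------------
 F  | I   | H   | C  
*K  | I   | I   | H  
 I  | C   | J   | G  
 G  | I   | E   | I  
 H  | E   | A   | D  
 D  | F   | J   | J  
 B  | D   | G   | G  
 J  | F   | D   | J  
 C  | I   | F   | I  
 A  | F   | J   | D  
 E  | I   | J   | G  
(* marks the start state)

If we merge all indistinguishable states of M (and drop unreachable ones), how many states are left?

5

First remove the unreachable states {B}; 10 states remain.
Start with accepting vs non-accepting: {A,D,E,F,H,I,J} | {C,G,K}.
Split {A,D,E,F,H,I,J} by δ(·,0) → {A,D,E,F,H,J} and {I}.
Refine {A,D,E,F,H,J} on symbol 0: members go to different blocks, giving {A,D,H,J} and {E,F}.
Split {C,G,K} by δ(·,1) → {C,G} and {K}.
Stable partition: {A,D,H,J} | {C,G} | {I} | {E,F} | {K} — 5 equivalence classes.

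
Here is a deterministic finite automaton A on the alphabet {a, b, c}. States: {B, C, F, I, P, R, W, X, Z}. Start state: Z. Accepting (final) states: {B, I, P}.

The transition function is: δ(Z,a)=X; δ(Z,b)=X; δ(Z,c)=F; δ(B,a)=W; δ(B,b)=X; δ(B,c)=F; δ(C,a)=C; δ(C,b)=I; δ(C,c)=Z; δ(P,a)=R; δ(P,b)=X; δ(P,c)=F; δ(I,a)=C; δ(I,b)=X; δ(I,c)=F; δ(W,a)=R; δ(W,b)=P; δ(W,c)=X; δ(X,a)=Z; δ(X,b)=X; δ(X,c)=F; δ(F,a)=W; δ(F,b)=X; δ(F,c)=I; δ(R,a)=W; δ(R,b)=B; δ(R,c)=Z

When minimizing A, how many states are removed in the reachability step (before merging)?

0

Every one of the 9 states is reachable from Z.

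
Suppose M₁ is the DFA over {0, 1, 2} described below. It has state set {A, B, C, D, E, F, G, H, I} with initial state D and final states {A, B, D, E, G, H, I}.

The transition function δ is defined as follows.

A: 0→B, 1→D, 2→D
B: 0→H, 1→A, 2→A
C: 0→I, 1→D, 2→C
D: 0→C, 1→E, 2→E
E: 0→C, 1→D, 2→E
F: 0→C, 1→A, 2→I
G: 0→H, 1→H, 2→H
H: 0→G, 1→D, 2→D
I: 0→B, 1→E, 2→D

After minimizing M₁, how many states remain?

Reachable states from the start: {A,B,C,D,E,G,H,I}. Unreachable: {F} — drop them.
P0 = {A,B,D,E,G,H,I} | {C}.
Refine {A,B,D,E,G,H,I} on symbol 0: members go to different blocks, giving {A,B,G,H,I} and {D,E}.
Refine {A,B,G,H,I} on symbol 1: members go to different blocks, giving {A,H,I} and {B,G}.
The partition is now stable with 4 blocks: {A,H,I} | {C} | {D,E} | {B,G}.

4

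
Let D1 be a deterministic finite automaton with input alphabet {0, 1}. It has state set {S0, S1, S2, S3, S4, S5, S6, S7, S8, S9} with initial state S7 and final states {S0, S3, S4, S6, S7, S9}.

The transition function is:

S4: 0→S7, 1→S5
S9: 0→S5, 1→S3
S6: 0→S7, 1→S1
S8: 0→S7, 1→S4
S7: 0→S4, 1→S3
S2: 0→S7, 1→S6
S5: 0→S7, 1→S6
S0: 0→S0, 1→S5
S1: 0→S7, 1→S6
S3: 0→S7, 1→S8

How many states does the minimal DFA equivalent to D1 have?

States {S0,S2,S9} cannot be reached from the start state, so discard them.
Initial partition by acceptance: {S3,S4,S6,S7} | {S1,S5,S8}.
On input 1, block {S3,S4,S6,S7} splits into {S3,S4,S6} and {S7}.
No further refinement is possible. Final partition (3 blocks): {S3,S4,S6} | {S1,S5,S8} | {S7}.

3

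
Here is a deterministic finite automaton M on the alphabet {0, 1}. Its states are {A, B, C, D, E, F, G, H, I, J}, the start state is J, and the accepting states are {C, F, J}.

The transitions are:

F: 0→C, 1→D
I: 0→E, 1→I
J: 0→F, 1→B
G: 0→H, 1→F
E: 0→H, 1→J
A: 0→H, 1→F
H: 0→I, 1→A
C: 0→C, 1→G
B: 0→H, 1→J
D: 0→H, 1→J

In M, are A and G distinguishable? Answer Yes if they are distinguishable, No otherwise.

No

Every state is reachable, so we keep all 10.
P0 = {C,F,J} | {A,B,D,E,G,H,I}.
Split {A,B,D,E,G,H,I} by δ(·,1) → {A,B,D,E,G} and {H,I}.
Split {H,I} by δ(·,0) → {H} and {I}.
Stable partition: {C,F,J} | {A,B,D,E,G} | {H} | {I} — 4 equivalence classes.
A and G lie in the same block of the stable partition, so they are equivalent — no string distinguishes them.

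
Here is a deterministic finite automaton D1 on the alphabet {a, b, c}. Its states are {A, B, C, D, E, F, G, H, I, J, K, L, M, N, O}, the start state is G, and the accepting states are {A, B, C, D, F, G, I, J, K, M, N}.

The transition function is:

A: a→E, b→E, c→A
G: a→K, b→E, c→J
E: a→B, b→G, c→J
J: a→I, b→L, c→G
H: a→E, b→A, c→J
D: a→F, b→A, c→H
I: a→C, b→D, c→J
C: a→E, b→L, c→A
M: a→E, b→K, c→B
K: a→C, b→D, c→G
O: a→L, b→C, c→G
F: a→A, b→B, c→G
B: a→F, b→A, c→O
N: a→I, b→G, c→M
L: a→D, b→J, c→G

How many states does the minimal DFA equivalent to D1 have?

States {M,N} cannot be reached from the start state, so discard them.
P0 = {A,B,C,D,F,G,I,J,K} | {E,H,L,O}.
On input a, block {A,B,C,D,F,G,I,J,K} splits into {B,D,F,G,I,J,K} and {A,C}.
On input a, block {B,D,F,G,I,J,K} splits into {B,D,G,J} and {F,I,K}.
On input b, block {B,D,G,J} splits into {B,D} and {G,J}.
Split {E,H,L,O} by δ(·,a) → {E,L} and {H,O}.
Stable partition: {B,D} | {E,L} | {A,C} | {F,I,K} | {G,J} | {H,O} — 6 equivalence classes.

6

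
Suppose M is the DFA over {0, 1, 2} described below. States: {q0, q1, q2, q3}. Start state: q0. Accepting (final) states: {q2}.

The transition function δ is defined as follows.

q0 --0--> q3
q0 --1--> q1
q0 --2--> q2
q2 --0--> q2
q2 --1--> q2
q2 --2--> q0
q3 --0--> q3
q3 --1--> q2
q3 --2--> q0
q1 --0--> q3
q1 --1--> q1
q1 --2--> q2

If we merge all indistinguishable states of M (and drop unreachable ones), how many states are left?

Initial partition by acceptance: {q2} | {q0,q1,q3}.
Refine {q0,q1,q3} on symbol 1: members go to different blocks, giving {q0,q1} and {q3}.
Stable partition: {q2} | {q0,q1} | {q3} — 3 equivalence classes.

3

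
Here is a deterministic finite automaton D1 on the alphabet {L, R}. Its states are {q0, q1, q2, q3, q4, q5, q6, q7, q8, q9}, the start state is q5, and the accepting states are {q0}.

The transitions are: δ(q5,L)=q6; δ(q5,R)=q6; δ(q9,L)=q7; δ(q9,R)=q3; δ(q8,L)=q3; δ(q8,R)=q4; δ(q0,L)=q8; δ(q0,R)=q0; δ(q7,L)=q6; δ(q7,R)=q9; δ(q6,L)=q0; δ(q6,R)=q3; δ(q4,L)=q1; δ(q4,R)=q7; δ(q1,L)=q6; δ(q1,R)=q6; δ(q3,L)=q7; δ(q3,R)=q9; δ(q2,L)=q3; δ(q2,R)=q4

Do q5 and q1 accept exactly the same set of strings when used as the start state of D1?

Yes

First remove the unreachable states {q2}; 9 states remain.
Initial partition by acceptance: {q0} | {q1,q3,q4,q5,q6,q7,q8,q9}.
Refine {q1,q3,q4,q5,q6,q7,q8,q9} on symbol L: members go to different blocks, giving {q1,q3,q4,q5,q7,q8,q9} and {q6}.
On input L, block {q1,q3,q4,q5,q7,q8,q9} splits into {q3,q4,q8,q9} and {q1,q5,q7}.
Split {q3,q4,q8,q9} by δ(·,L) → {q3,q4,q9} and {q8}.
Refine {q3,q4,q9} on symbol R: members go to different blocks, giving {q3,q9} and {q4}.
Split {q1,q5,q7} by δ(·,R) → {q1,q5} and {q7}.
The partition is now stable with 7 blocks: {q0} | {q3,q9} | {q6} | {q1,q5} | {q8} | {q4} | {q7}.
q5 and q1 lie in the same block of the stable partition, so they are equivalent — no string distinguishes them.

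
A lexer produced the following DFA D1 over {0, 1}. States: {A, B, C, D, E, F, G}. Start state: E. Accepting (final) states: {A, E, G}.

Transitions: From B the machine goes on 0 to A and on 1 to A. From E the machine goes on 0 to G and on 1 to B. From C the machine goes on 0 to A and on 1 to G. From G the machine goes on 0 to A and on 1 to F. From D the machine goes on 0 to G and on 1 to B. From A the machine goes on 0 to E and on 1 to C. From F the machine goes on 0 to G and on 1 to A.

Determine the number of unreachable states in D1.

1

Starting at E and following transitions, the reachable set is {A, B, C, E, F, G}. That leaves D unreachable — 1 in total.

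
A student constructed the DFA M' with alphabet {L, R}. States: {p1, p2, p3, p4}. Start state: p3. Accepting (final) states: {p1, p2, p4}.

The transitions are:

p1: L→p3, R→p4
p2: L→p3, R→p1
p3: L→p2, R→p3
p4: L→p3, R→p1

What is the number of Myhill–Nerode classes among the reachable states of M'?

Start with accepting vs non-accepting: {p1,p2,p4} | {p3}.
No further refinement is possible. Final partition (2 blocks): {p1,p2,p4} | {p3}.

2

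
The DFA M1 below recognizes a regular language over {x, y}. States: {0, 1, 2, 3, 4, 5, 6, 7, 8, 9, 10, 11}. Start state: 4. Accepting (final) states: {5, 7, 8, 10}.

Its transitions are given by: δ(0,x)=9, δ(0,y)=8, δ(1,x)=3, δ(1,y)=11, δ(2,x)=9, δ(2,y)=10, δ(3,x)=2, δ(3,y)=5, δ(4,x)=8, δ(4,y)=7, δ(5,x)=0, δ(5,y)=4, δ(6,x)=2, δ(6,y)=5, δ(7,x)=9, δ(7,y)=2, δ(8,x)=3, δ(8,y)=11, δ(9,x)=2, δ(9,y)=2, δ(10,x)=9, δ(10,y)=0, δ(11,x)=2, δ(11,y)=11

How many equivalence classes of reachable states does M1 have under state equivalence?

10

First remove the unreachable states {1,6}; 10 states remain.
P0 = {5,7,8,10} | {0,2,3,4,9,11}.
Refine {0,2,3,4,9,11} on symbol x: members go to different blocks, giving {0,2,3,9,11} and {4}.
Refine {5,7,8,10} on symbol y: members go to different blocks, giving {7,8,10} and {5}.
Refine {0,2,3,9,11} on symbol y: members go to different blocks, giving {0,2} and {9,11} and {3}.
Refine {7,8,10} on symbol x: members go to different blocks, giving {7,10} and {8}.
On input y, block {0,2} splits into {0} and {2}.
On input y, block {7,10} splits into {7} and {10}.
On input y, block {9,11} splits into {9} and {11}.
The partition is now stable with 10 blocks: {7} | {0} | {4} | {5} | {9} | {3} | {8} | {2} | {10} | {11}.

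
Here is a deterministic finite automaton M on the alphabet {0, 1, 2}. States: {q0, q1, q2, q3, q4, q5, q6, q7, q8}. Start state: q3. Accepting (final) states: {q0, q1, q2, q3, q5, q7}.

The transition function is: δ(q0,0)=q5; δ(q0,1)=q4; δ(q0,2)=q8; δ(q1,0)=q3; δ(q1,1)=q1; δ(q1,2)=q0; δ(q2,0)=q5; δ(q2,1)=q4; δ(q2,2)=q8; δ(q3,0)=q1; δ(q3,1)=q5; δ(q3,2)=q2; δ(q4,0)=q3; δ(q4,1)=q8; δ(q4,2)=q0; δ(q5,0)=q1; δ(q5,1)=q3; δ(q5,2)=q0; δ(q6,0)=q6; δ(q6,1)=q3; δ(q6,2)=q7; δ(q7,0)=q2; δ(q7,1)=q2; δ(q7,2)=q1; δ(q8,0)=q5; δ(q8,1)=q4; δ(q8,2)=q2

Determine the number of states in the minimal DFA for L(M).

First remove the unreachable states {q6,q7}; 7 states remain.
P0 = {q0,q1,q2,q3,q5} | {q4,q8}.
On input 1, block {q0,q1,q2,q3,q5} splits into {q1,q3,q5} and {q0,q2}.
The partition is now stable with 3 blocks: {q1,q3,q5} | {q4,q8} | {q0,q2}.

3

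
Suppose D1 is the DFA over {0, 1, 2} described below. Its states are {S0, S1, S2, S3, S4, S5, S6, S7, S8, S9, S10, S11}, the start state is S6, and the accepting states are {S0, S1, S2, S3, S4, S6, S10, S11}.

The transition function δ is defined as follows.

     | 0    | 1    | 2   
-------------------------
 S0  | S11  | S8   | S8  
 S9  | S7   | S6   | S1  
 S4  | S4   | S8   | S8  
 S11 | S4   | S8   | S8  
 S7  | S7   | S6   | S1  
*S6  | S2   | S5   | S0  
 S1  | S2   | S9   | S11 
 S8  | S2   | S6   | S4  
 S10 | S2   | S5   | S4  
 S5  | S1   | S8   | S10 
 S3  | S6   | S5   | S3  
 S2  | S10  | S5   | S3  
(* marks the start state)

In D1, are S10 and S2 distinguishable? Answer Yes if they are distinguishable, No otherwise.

All states are reachable from the start state.
Start with accepting vs non-accepting: {S0,S1,S2,S3,S4,S6,S10,S11} | {S5,S7,S8,S9}.
Refine {S0,S1,S2,S3,S4,S6,S10,S11} on symbol 2: members go to different blocks, giving {S1,S2,S3,S6,S10} and {S0,S4,S11}.
On input 2, block {S1,S2,S3,S6,S10} splits into {S1,S6,S10} and {S2,S3}.
Split {S5,S7,S8,S9} by δ(·,0) → {S7,S9} and {S5} and {S8}.
On input 1, block {S1,S6,S10} splits into {S6,S10} and {S1}.
The partition is now stable with 7 blocks: {S6,S10} | {S7,S9} | {S0,S4,S11} | {S2,S3} | {S5} | {S8} | {S1}.
S10 and S2 end up in different blocks, so they are distinguishable. For instance, the string '22' is accepted from only S2.

Yes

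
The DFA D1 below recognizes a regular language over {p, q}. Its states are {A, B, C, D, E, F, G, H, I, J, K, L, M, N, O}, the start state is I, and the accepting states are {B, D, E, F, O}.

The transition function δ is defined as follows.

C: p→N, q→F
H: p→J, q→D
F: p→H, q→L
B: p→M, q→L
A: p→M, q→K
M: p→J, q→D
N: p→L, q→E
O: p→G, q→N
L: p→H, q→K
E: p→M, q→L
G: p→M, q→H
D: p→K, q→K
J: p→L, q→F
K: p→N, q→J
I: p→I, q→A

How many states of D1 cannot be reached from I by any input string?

BFS from I reaches {A, D, E, F, H, I, J, K, L, M, N}; the 4 state(s) B, C, G, O are never visited.

4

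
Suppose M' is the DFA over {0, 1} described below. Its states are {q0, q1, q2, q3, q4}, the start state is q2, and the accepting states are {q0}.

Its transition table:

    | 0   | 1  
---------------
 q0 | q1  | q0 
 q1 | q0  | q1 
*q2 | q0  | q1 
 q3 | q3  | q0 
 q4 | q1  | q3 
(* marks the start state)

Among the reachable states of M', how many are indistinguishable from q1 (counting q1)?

2

States {q3,q4} cannot be reached from the start state, so discard them.
P0 = {q0} | {q1,q2}.
Stable partition: {q0} | {q1,q2} — 2 equivalence classes.
The equivalence class containing q1 is {q1,q2}, of size 2.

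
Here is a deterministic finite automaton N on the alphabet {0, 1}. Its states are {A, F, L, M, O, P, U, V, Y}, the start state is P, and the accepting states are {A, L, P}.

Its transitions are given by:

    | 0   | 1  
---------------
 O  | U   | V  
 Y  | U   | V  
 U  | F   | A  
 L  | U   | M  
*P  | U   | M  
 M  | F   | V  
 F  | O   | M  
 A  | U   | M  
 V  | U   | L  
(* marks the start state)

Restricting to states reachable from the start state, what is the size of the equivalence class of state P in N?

3

States {Y} cannot be reached from the start state, so discard them.
Start with accepting vs non-accepting: {A,L,P} | {F,M,O,U,V}.
Refine {F,M,O,U,V} on symbol 1: members go to different blocks, giving {F,M,O} and {U,V}.
On input 0, block {F,M,O} splits into {F,M} and {O}.
Split {F,M} by δ(·,0) → {F} and {M}.
Refine {U,V} on symbol 0: members go to different blocks, giving {V} and {U}.
The partition is now stable with 6 blocks: {A,L,P} | {F} | {V} | {O} | {M} | {U}.
State P belongs to the block {A,L,P}, which has 3 states.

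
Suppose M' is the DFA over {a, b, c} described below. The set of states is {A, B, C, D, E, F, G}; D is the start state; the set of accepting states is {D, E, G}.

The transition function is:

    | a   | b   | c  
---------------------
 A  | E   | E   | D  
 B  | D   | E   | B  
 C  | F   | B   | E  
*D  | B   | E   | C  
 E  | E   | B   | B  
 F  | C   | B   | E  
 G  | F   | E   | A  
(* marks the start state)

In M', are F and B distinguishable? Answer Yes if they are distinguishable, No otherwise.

Yes

Reachable states from the start: {B,C,D,E,F}. Unreachable: {A,G} — drop them.
P0 = {D,E} | {B,C,F}.
Refine {D,E} on symbol a: members go to different blocks, giving {D} and {E}.
Split {B,C,F} by δ(·,a) → {C,F} and {B}.
Stable partition: {D} | {C,F} | {E} | {B} — 4 equivalence classes.
F and B end up in different blocks, so they are distinguishable. For instance, the string 'a' is accepted from only B.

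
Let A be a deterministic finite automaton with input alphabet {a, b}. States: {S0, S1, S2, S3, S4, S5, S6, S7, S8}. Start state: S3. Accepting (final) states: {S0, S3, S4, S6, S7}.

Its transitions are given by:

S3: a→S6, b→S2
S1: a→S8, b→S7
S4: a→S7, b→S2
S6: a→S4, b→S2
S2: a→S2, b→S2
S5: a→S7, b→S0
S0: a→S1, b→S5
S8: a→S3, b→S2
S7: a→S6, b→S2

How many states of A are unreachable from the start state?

4

BFS from S3 reaches {S2, S3, S4, S6, S7}; the 4 state(s) S0, S1, S5, S8 are never visited.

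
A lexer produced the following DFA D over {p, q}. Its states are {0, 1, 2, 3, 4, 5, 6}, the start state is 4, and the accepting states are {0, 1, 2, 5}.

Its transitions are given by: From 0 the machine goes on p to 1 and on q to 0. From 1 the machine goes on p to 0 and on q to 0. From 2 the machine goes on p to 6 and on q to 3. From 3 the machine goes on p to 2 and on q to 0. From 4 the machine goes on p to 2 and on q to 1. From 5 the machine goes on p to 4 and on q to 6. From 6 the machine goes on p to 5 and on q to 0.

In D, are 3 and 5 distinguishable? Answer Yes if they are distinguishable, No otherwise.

Yes

Every state is reachable, so we keep all 7.
Start with accepting vs non-accepting: {0,1,2,5} | {3,4,6}.
On input p, block {0,1,2,5} splits into {0,1} and {2,5}.
No further refinement is possible. Final partition (3 blocks): {0,1} | {3,4,6} | {2,5}.
3 and 5 end up in different blocks, so they are distinguishable. For instance, the string 'ε' is accepted from only 5.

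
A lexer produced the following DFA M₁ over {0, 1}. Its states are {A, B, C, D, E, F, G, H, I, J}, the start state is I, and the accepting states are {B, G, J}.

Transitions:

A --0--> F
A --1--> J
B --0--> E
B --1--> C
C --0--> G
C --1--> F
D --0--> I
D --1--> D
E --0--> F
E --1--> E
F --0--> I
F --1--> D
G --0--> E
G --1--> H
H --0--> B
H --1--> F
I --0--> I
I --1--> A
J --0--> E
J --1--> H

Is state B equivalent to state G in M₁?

All states are reachable from the start state.
P0 = {B,G,J} | {A,C,D,E,F,H,I}.
On input 0, block {A,C,D,E,F,H,I} splits into {A,D,E,F,I} and {C,H}.
On input 1, block {A,D,E,F,I} splits into {D,E,F,I} and {A}.
Split {D,E,F,I} by δ(·,1) → {D,E,F} and {I}.
Refine {D,E,F} on symbol 0: members go to different blocks, giving {D,F} and {E}.
No further refinement is possible. Final partition (6 blocks): {B,G,J} | {D,F} | {C,H} | {A} | {I} | {E}.
B and G lie in the same block of the stable partition, so they are equivalent — no string distinguishes them.

Yes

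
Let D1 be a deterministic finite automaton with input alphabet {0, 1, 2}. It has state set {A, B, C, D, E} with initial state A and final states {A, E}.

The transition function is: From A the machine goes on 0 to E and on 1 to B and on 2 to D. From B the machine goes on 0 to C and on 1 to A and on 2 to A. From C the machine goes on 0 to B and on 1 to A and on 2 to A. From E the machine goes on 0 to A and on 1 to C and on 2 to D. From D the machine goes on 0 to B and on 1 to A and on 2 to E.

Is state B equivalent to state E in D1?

No

Start with accepting vs non-accepting: {A,E} | {B,C,D}.
The partition is now stable with 2 blocks: {A,E} | {B,C,D}.
B and E end up in different blocks, so they are distinguishable. For instance, the string 'ε' is accepted from only E.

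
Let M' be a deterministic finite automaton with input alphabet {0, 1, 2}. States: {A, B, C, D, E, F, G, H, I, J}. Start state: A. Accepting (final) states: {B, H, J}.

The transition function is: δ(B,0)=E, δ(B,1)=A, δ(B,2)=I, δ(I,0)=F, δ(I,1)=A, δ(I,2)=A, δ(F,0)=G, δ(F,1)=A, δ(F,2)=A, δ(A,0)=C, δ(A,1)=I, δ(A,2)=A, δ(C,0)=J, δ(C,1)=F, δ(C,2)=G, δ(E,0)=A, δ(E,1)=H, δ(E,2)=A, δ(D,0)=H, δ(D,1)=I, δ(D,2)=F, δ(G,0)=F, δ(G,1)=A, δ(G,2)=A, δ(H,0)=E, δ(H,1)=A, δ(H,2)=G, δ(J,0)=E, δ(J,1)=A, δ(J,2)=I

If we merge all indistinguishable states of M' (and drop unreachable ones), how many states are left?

States {B,D} cannot be reached from the start state, so discard them.
Start with accepting vs non-accepting: {H,J} | {A,C,E,F,G,I}.
Split {A,C,E,F,G,I} by δ(·,0) → {A,E,F,G,I} and {C}.
On input 0, block {A,E,F,G,I} splits into {E,F,G,I} and {A}.
Split {E,F,G,I} by δ(·,0) → {F,G,I} and {E}.
No further refinement is possible. Final partition (5 blocks): {H,J} | {F,G,I} | {C} | {A} | {E}.

5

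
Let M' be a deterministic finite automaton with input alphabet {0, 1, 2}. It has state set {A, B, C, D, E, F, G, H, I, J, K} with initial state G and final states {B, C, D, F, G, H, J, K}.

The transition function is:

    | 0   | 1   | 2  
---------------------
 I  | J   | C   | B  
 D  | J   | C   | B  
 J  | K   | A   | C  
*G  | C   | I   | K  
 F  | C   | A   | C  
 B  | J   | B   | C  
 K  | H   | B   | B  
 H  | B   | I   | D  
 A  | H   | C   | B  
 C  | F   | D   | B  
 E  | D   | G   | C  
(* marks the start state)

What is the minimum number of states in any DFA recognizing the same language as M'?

Reachable states from the start: {A,B,C,D,F,G,H,I,J,K}. Unreachable: {E} — drop them.
P0 = {B,C,D,F,G,H,J,K} | {A,I}.
Split {B,C,D,F,G,H,J,K} by δ(·,1) → {B,C,D,K} and {F,G,H,J}.
Stable partition: {B,C,D,K} | {A,I} | {F,G,H,J} — 3 equivalence classes.

3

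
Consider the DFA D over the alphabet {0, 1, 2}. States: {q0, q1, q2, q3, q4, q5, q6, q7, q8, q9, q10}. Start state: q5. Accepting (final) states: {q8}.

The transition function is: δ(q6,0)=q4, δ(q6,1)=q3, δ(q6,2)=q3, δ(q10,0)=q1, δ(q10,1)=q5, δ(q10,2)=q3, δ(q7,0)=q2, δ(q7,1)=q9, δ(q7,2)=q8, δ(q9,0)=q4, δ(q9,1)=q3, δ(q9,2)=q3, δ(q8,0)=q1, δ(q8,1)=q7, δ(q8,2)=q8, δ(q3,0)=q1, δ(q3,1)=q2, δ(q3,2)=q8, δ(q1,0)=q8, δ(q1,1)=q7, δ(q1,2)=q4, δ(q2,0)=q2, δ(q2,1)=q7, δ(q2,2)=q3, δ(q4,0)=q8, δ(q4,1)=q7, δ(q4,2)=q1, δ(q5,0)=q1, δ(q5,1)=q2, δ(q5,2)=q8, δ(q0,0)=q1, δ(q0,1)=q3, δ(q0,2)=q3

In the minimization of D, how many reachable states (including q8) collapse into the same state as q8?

1

States {q0,q6,q10} cannot be reached from the start state, so discard them.
P0 = {q8} | {q1,q2,q3,q4,q5,q7,q9}.
Refine {q1,q2,q3,q4,q5,q7,q9} on symbol 0: members go to different blocks, giving {q2,q3,q5,q7,q9} and {q1,q4}.
On input 0, block {q2,q3,q5,q7,q9} splits into {q3,q5,q9} and {q2,q7}.
On input 1, block {q3,q5,q9} splits into {q3,q5} and {q9}.
Split {q2,q7} by δ(·,1) → {q2} and {q7}.
Stable partition: {q8} | {q3,q5} | {q1,q4} | {q2} | {q9} | {q7} — 6 equivalence classes.
The equivalence class containing q8 is {q8}, of size 1.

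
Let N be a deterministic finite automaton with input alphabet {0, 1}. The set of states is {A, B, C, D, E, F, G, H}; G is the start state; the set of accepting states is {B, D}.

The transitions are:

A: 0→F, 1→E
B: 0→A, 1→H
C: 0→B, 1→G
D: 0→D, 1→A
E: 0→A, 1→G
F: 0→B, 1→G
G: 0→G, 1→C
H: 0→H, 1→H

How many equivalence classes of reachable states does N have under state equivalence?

First remove the unreachable states {D}; 7 states remain.
Start with accepting vs non-accepting: {B} | {A,C,E,F,G,H}.
Split {A,C,E,F,G,H} by δ(·,0) → {A,E,G,H} and {C,F}.
On input 0, block {A,E,G,H} splits into {E,G,H} and {A}.
Split {E,G,H} by δ(·,0) → {G,H} and {E}.
Refine {G,H} on symbol 1: members go to different blocks, giving {G} and {H}.
No further refinement is possible. Final partition (6 blocks): {B} | {G} | {C,F} | {A} | {E} | {H}.

6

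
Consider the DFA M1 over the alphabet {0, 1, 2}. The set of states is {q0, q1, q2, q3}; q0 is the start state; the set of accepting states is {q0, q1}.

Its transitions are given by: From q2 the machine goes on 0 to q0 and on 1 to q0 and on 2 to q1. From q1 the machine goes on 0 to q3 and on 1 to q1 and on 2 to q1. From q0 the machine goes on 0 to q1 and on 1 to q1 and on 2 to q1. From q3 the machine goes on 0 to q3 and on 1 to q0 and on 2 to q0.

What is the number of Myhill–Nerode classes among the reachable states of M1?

States {q2} cannot be reached from the start state, so discard them.
P0 = {q0,q1} | {q3}.
On input 0, block {q0,q1} splits into {q0} and {q1}.
No further refinement is possible. Final partition (3 blocks): {q0} | {q3} | {q1}.

3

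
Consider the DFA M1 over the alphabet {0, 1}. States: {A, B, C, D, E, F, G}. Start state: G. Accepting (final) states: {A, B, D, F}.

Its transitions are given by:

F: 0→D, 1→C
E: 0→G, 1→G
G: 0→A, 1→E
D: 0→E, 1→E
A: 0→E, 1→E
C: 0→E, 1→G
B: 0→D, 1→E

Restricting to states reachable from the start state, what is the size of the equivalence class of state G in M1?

1

Reachable states from the start: {A,E,G}. Unreachable: {B,C,D,F} — drop them.
P0 = {A} | {E,G}.
On input 0, block {E,G} splits into {E} and {G}.
No further refinement is possible. Final partition (3 blocks): {A} | {E} | {G}.
State G belongs to the block {G}, which has 1 states.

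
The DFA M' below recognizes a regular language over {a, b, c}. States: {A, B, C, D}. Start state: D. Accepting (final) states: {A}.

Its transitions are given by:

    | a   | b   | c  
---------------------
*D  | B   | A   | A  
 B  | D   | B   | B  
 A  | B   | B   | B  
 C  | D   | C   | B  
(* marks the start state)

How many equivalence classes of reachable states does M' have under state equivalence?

3

First remove the unreachable states {C}; 3 states remain.
P0 = {A} | {B,D}.
On input b, block {B,D} splits into {B} and {D}.
No further refinement is possible. Final partition (3 blocks): {A} | {B} | {D}.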